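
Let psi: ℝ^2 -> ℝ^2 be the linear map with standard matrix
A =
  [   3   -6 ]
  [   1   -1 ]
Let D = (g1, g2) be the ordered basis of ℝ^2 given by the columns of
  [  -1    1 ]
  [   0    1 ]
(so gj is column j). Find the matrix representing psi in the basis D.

[[2, 3], [-1, 0]]

With P the matrix whose columns are g1, g2, [psi]_D = P^(-1) A P.
Column by column: psi(g1) = A g1 = (-3, -1); its D-coordinates (2, -1) give column 1.
Continuing for each basis vector yields [psi]_D = [[2, 3], [-1, 0]].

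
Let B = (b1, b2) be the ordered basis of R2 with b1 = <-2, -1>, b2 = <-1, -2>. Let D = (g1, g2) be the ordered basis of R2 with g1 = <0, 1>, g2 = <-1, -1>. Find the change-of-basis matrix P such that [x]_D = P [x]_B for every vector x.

Column j of P is [bj]_D, since P maps B-coordinates to D-coordinates.
Expressing b1 in D: b1 = g1 + 2g2, so column 1 of P is <1, 2>.
Doing the same for each bj gives P = [[1, -1], [2, 1]].

[[1, -1], [2, 1]]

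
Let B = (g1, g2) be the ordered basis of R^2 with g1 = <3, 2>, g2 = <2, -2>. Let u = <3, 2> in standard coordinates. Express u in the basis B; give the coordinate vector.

Write u = c_1 g1 + c_2 g2 and solve for the c_i.
System: 3c_1 + 2c_2 = 3, 2c_1 - 2c_2 = 2; solving gives c_1 = 1, c_2 = 0.
Check: g1 + 0·g2 = <3, 2>.

<1, 0>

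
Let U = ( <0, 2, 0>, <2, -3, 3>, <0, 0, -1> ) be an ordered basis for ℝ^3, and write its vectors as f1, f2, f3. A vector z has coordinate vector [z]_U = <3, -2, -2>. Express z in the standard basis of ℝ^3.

<-4, 12, -4>

The coordinates say z = 3f1 - 2f2 - 2f3; adding the scaled basis vectors gives <-4, 12, -4>.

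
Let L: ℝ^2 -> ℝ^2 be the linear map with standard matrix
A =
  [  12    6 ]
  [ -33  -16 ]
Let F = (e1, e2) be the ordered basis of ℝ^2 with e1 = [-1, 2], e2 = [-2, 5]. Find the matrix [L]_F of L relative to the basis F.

The j-th column of [L]_F is [L(ej)]_F.
L(e1) = A e1 = [0, 1] = -2e1 + e2, so column 1 is [-2, 1].
Repeating for e2 and assembling the columns gives [[-2, -2], [1, -2]].

[[-2, -2], [1, -2]]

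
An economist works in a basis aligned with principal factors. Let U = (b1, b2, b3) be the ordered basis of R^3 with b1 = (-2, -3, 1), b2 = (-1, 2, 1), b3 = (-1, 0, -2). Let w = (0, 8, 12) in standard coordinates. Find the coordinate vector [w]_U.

[w]_U is the unique c with M c = w, where M has columns b1, ..., b3.
Solving this 3x3 system gives c = (0, 4, -4).
Check: 0·b1 + 4b2 - 4b3 = (0, 8, 12).

(0, 4, -4)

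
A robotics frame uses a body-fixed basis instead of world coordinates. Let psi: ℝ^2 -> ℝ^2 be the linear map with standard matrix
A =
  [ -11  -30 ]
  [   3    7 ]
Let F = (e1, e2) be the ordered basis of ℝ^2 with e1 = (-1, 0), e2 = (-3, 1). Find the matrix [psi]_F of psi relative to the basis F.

[[-2, 3], [-3, -2]]

With P the matrix whose columns are e1, e2, [psi]_F = P^(-1) A P.
Column by column: psi(e1) = A e1 = (11, -3); its F-coordinates (-2, -3) give column 1.
Continuing for each basis vector yields [psi]_F = [[-2, 3], [-3, -2]].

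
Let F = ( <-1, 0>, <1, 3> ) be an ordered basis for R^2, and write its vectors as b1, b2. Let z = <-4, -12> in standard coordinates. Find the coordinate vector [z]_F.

We seek scalars with c_1 b1 + c_2 b2 = z; equivalently solve M c = z where the columns of M are b1, b2.
System: -c_1 + c_2 = -4, 0c_1 + 3c_2 = -12; solving gives c_1 = 0, c_2 = -4.
Check: 0·b1 - 4b2 = <-4, -12>.

<0, -4>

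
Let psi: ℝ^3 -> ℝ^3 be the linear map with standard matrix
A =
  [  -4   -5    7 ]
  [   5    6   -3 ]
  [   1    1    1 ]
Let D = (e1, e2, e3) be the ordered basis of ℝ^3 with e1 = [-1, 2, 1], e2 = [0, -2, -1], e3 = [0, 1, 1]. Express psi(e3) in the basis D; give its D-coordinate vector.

Compute psi(e3) = A e3 = [2, 3, 2] in standard coordinates.
Then write this in D-coordinates: solve for y in y_1 e1 + ... + y_3 e3 = [2, 3, 2].
This gives y = [-2, -3, 1], which is column 3 of [psi]_D.

[-2, -3, 1]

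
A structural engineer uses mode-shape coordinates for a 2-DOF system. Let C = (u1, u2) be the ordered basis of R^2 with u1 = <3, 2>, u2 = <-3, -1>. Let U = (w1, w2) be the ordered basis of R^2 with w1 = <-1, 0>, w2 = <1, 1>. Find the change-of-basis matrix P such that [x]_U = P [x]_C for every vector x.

[[-1, 2], [2, -1]]

Column j of P is [uj]_U, since P maps C-coordinates to U-coordinates.
Expressing u1 in U: u1 = -w1 + 2w2, so column 1 of P is <-1, 2>.
Doing the same for each uj gives P = [[-1, 2], [2, -1]].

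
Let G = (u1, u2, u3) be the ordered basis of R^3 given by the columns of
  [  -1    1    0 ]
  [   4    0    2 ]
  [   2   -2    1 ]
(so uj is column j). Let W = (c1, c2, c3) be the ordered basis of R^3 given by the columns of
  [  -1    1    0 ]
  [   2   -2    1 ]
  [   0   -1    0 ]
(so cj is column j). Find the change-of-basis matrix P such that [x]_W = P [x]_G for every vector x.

[[-1, 1, -1], [-2, 2, -1], [2, 2, 2]]

Take x = uj: its G-coordinates are the j-th standard unit vector, so P e_j — column j of P — equals [uj]_W.
u1 = -c1 - 2c2 + 2c3, giving column 1 = (-1, -2, 2); repeating for each j gives P = [[-1, 1, -1], [-2, 2, -1], [2, 2, 2]].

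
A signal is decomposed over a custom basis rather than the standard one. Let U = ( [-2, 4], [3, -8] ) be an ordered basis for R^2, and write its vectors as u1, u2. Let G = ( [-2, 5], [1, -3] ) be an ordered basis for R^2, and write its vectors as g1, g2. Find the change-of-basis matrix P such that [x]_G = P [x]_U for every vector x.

[[2, -1], [2, 1]]

Column j of P is [uj]_G, since P maps U-coordinates to G-coordinates.
Expressing u1 in G: u1 = 2g1 + 2g2, so column 1 of P is [2, 2].
Doing the same for each uj gives P = [[2, -1], [2, 1]].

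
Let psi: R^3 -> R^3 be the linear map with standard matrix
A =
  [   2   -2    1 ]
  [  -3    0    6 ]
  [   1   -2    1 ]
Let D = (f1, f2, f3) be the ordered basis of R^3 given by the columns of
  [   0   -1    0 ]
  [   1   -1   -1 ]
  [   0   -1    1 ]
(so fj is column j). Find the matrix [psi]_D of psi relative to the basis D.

With P the matrix whose columns are f1, ..., f3, [psi]_D = P^(-1) A P.
Column by column: psi(f1) = A f1 = <-2, 0, -2>; its D-coordinates <2, 2, 0> give column 1.
Continuing for each basis vector yields [psi]_D = [[2, -1, 3], [2, 1, -3], [0, 1, 0]].

[[2, -1, 3], [2, 1, -3], [0, 1, 0]]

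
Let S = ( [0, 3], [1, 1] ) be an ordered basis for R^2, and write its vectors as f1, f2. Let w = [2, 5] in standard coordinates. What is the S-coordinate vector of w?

Write w = c_1 f1 + c_2 f2 and solve for the c_i.
System: 0c_1 + c_2 = 2, 3c_1 + c_2 = 5; solving gives c_1 = 1, c_2 = 2.
Check: f1 + 2f2 = [2, 5].

[1, 2]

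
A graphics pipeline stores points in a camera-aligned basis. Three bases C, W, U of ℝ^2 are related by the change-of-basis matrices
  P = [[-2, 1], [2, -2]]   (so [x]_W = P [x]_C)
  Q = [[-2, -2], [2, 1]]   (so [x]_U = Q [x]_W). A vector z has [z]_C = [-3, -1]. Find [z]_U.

First [z]_W = P [z]_C = [5, -4].
Then [z]_U = Q [z]_W = [-2, 6].

[-2, 6]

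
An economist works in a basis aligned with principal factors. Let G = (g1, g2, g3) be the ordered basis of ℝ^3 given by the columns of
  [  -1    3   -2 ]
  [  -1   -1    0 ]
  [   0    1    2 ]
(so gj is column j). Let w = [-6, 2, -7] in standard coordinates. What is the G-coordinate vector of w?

Write w = c_1 g1 + ... + c_3 g3 and solve for the c_i.
Gaussian elimination on [M | w] yields c = (1, -3, -2).
Check: g1 - 3g2 - 2g3 = [-6, 2, -7].

[1, -3, -2]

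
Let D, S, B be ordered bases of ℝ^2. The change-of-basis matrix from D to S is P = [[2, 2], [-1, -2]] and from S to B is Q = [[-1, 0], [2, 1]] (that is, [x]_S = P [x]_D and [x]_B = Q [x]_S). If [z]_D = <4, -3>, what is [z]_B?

<-2, 6>

Composing the changes, [z]_B = Q P [z]_D.
Q P = [[-2, -2], [3, 2]]; applying this to <4, -3> gives <-2, 6>.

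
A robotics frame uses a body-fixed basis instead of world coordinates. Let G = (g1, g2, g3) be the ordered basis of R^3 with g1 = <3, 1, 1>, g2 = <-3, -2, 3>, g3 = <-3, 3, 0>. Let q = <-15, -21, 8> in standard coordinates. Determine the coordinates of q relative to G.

Write q = c_1 g1 + ... + c_3 g3 and solve for the c_i.
Solving this 3x3 system gives c = (-4, 4, -3).
Check: -4g1 + 4g2 - 3g3 = <-15, -21, 8>.

<-4, 4, -3>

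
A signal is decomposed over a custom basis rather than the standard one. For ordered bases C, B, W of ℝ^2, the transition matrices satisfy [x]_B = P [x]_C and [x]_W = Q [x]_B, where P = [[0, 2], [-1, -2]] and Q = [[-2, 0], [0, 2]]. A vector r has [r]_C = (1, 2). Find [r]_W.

(-8, -10)

Composing the changes, [r]_W = Q P [r]_C.
Q P = [[0, -4], [-2, -4]]; applying this to (1, 2) gives (-8, -10).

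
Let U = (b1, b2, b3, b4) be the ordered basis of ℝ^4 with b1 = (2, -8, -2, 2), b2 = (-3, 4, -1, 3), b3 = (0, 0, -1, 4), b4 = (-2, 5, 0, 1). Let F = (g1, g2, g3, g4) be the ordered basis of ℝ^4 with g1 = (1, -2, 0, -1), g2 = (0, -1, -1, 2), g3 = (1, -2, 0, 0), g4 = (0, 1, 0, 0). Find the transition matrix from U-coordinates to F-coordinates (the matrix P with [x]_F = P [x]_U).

[[2, -1, -2, -1], [2, 1, 1, 0], [0, -2, 2, -1], [-2, -1, 1, 1]]

Let M have columns bj and N have columns gj. Then for every x, N [x]_F = x = M [x]_U, so P = N^(-1) M.
Since det N = -1, N^(-1) has integer entries; multiplying gives P = [[2, -1, -2, -1], [2, 1, 1, 0], [0, -2, 2, -1], [-2, -1, 1, 1]].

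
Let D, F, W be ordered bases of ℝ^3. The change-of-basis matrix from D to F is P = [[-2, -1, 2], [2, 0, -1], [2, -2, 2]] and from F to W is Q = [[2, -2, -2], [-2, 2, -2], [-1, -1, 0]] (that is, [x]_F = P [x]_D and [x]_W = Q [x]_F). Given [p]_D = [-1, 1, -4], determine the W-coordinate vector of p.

Apply P to get F-coordinates [-7, 2, -12], then Q to get W-coordinates.
The result is [p]_W = [6, 42, 5].

[6, 42, 5]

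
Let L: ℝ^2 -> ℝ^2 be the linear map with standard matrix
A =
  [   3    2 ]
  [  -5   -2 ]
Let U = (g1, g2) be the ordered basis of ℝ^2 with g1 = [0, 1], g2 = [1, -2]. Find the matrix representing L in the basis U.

Let P have columns g1, g2. Then [L]_U = P^(-1) A P.
Here det P = -1, so P^(-1) is integer; computing A P first and then P^(-1)(A P) gives [[2, -3], [2, -1]].

[[2, -3], [2, -1]]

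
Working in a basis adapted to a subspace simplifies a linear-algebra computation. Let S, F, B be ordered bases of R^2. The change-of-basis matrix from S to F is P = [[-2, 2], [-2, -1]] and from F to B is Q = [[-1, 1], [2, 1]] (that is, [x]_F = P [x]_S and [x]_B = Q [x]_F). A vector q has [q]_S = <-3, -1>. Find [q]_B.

<3, 15>

First [q]_F = P [q]_S = <4, 7>.
Then [q]_B = Q [q]_F = <3, 15>.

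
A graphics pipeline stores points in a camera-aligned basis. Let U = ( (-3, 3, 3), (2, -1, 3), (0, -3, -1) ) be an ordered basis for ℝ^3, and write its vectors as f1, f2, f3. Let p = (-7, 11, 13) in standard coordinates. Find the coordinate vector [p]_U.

(3, 1, -1)

We seek scalars with c_1 f1 + ... + c_3 f3 = p; equivalently solve M c = p where the columns of M are f1, ..., f3.
Gaussian elimination on [M | p] yields c = (3, 1, -1).
Check: 3f1 + f2 - f3 = (-7, 11, 13).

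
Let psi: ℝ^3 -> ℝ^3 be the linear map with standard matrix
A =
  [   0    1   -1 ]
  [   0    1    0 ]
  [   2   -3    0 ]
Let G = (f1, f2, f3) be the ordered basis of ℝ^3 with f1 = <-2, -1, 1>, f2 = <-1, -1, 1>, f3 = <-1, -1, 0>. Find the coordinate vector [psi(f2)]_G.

Column 2 of [psi]_G is the G-coordinate vector of psi(f2).
In standard coordinates psi(f2) = A f2 = <-2, -1, 1>.
Converting to G: <-2, -1, 1> = f1 + 0·f2 + 0·f3, so the coordinate vector is <1, 0, 0>.

<1, 0, 0>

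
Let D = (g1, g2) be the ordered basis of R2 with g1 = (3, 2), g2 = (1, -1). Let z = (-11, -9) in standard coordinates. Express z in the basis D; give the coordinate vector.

We seek scalars with c_1 g1 + c_2 g2 = z; equivalently solve M c = z where the columns of M are g1, g2.
System: 3c_1 + c_2 = -11, 2c_1 - c_2 = -9; solving gives c_1 = -4, c_2 = 1.
Check: -4g1 + g2 = (-11, -9).

(-4, 1)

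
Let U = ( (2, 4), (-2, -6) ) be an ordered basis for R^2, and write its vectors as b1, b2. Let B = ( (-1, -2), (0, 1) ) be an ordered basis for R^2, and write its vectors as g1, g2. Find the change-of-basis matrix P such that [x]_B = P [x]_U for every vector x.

Let M have columns bj and N have columns gj. Then for every x, N [x]_B = x = M [x]_U, so P = N^(-1) M.
Since det N = -1, N^(-1) has integer entries; multiplying gives P = [[-2, 2], [0, -2]].

[[-2, 2], [0, -2]]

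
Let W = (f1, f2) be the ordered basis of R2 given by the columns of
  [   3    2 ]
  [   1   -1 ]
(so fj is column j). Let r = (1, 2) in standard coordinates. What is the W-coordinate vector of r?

[r]_W is the unique c with M c = r, where M has columns f1, f2.
System: 3c_1 + 2c_2 = 1, c_1 - c_2 = 2; solving gives c_1 = 1, c_2 = -1.
Check: f1 - f2 = (1, 2).

(1, -1)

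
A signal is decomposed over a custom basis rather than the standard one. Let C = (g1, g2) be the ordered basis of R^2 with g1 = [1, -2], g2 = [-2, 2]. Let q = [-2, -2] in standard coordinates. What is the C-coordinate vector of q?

Write q = c_1 g1 + c_2 g2 and solve for the c_i.
System: c_1 - 2c_2 = -2, -2c_1 + 2c_2 = -2; solving gives c_1 = 4, c_2 = 3.
Check: 4g1 + 3g2 = [-2, -2].

[4, 3]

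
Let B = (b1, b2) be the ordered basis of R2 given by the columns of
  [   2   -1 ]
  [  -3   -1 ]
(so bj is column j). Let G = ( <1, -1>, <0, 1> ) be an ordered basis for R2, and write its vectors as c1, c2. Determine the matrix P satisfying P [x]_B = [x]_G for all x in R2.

[[2, -1], [-1, -2]]

Column j of P is [bj]_G, since P maps B-coordinates to G-coordinates.
Expressing b1 in G: b1 = 2c1 - c2, so column 1 of P is <2, -1>.
Doing the same for each bj gives P = [[2, -1], [-1, -2]].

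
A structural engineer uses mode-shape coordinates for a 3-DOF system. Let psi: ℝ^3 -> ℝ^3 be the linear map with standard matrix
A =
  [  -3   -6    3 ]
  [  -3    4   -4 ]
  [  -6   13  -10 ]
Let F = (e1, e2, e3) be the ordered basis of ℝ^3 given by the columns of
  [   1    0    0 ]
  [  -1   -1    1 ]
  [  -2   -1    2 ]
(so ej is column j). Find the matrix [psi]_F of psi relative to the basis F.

Let P have columns e1, ..., e3. Then [psi]_F = P^(-1) A P.
Here det P = -1, so P^(-1) is integer; computing A P first and then P^(-1)(A P) gives [[-3, 3, 0], [-1, -3, 1], [-3, 0, -3]].

[[-3, 3, 0], [-1, -3, 1], [-3, 0, -3]]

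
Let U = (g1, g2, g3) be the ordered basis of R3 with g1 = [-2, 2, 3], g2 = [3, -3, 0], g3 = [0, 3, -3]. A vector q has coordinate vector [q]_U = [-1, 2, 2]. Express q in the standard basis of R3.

q = M [q]_U, where M has columns g1, ..., g3.
Carrying out the matrix-vector product, q = [8, -2, -9].

[8, -2, -9]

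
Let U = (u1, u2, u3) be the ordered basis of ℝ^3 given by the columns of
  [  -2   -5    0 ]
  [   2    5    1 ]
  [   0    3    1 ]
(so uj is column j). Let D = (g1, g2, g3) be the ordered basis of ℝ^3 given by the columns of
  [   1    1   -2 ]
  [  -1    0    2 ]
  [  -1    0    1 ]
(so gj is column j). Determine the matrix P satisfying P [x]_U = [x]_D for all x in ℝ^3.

Let M have columns uj and N have columns gj. Then for every x, N [x]_D = x = M [x]_U, so P = N^(-1) M.
Since det N = -1, N^(-1) has integer entries; multiplying gives P = [[2, -1, -1], [0, 0, 1], [2, 2, 0]].

[[2, -1, -1], [0, 0, 1], [2, 2, 0]]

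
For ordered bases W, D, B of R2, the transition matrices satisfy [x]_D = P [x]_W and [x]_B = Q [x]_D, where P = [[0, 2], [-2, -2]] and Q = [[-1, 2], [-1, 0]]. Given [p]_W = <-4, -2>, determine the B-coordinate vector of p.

<28, 4>

Composing the changes, [p]_B = Q P [p]_W.
Q P = [[-4, -6], [0, -2]]; applying this to <-4, -2> gives <28, 4>.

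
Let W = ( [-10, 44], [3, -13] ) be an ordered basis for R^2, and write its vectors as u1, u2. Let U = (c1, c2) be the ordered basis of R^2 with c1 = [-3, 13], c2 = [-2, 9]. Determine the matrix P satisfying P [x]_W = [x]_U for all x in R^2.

[[2, -1], [2, 0]]

Take x = uj: its W-coordinates are the j-th standard unit vector, so P e_j — column j of P — equals [uj]_U.
u1 = 2c1 + 2c2, giving column 1 = [2, 2]; repeating for each j gives P = [[2, -1], [2, 0]].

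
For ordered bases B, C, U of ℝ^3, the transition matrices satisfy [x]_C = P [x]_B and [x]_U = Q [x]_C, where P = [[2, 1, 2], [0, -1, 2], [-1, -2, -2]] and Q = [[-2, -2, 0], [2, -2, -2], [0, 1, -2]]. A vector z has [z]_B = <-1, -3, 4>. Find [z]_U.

Composing the changes, [z]_U = Q P [z]_B.
Q P = [[-4, 0, -8], [6, 8, 4], [2, 3, 6]]; applying this to <-1, -3, 4> gives <-28, -14, 13>.

<-28, -14, 13>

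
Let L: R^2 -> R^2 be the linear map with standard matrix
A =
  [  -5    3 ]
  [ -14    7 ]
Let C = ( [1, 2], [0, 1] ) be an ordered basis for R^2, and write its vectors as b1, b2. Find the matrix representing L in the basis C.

[[1, 3], [-2, 1]]

The j-th column of [L]_C is [L(bj)]_C.
L(b1) = A b1 = [1, 0] = b1 - 2b2, so column 1 is [1, -2].
Repeating for b2 and assembling the columns gives [[1, 3], [-2, 1]].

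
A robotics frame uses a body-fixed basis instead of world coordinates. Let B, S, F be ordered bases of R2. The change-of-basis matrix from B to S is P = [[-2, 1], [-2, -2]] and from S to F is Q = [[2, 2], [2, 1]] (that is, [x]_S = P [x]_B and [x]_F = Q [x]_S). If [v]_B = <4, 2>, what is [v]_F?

<-36, -24>

Apply P to get S-coordinates <-6, -12>, then Q to get F-coordinates.
The result is [v]_F = <-36, -24>.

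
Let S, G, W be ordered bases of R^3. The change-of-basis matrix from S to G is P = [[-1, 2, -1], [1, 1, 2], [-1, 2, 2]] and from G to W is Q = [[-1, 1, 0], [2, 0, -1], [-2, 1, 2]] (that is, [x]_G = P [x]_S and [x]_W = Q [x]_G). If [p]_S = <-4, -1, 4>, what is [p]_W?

<5, -14, 27>

First [p]_G = P [p]_S = <-2, 3, 10>.
Then [p]_W = Q [p]_G = <5, -14, 27>.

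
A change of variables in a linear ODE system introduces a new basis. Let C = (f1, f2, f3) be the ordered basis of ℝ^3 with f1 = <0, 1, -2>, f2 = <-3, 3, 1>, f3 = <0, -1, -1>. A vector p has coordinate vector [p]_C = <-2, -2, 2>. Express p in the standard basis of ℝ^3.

<6, -10, 0>

By definition p = -2f1 - 2f2 + 2f3.
Summing componentwise gives <6, -10, 0>.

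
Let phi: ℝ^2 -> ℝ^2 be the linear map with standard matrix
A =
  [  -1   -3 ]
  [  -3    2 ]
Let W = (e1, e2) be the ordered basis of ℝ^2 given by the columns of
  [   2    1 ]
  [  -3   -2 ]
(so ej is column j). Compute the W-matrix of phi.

[[2, 3], [3, -1]]

Let P have columns e1, e2. Then [phi]_W = P^(-1) A P.
Here det P = -1, so P^(-1) is integer; computing A P first and then P^(-1)(A P) gives [[2, 3], [3, -1]].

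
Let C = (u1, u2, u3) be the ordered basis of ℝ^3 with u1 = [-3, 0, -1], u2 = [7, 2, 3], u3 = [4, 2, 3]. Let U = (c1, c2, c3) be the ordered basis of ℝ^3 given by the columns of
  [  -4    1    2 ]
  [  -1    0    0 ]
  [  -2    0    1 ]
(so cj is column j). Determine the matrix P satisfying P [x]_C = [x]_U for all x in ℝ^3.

[[0, -2, -2], [-1, 1, -2], [-1, -1, -1]]

Take x = uj: its C-coordinates are the j-th standard unit vector, so P e_j — column j of P — equals [uj]_U.
u1 = 0·c1 - c2 - c3, giving column 1 = [0, -1, -1]; repeating for each j gives P = [[0, -2, -2], [-1, 1, -2], [-1, -1, -1]].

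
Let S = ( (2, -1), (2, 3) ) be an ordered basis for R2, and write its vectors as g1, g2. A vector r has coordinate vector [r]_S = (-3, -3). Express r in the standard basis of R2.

(-12, -6)

The coordinates say r = -3g1 - 3g2; adding the scaled basis vectors gives (-12, -6).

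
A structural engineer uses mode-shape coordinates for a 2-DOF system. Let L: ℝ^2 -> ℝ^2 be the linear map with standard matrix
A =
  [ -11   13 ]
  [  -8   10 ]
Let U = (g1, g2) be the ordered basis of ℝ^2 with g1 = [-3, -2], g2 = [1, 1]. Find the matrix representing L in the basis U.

[[-3, 0], [-2, 2]]

The j-th column of [L]_U is [L(gj)]_U.
L(g1) = A g1 = [7, 4] = -3g1 - 2g2, so column 1 is [-3, -2].
Repeating for g2 and assembling the columns gives [[-3, 0], [-2, 2]].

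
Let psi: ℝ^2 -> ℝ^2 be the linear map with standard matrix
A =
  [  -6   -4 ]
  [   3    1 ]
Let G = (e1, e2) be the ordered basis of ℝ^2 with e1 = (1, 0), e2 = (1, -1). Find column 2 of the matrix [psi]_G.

(0, -2)

Column 2 of [psi]_G is the G-coordinate vector of psi(e2).
In standard coordinates psi(e2) = A e2 = (-2, 2).
Converting to G: (-2, 2) = 0·e1 - 2e2, so the coordinate vector is (0, -2).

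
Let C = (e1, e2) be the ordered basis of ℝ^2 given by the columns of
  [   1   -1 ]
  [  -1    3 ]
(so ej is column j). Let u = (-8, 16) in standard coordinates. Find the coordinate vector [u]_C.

(-4, 4)

Write u = c_1 e1 + c_2 e2 and solve for the c_i.
System: c_1 - c_2 = -8, -c_1 + 3c_2 = 16; solving gives c_1 = -4, c_2 = 4.
Check: -4e1 + 4e2 = (-8, 16).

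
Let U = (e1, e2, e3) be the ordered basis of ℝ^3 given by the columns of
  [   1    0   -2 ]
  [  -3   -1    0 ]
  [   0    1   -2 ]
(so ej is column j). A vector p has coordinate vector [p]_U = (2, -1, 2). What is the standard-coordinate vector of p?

The coordinates say p = 2e1 - e2 + 2e3; adding the scaled basis vectors gives (-2, -5, -5).

(-2, -5, -5)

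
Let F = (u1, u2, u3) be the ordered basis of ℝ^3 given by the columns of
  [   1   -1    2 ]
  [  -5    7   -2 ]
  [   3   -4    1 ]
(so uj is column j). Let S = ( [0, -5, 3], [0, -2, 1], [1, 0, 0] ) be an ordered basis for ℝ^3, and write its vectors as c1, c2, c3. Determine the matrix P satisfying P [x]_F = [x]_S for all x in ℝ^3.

[[1, -1, 0], [0, -1, 1], [1, -1, 2]]

Take x = uj: its F-coordinates are the j-th standard unit vector, so P e_j — column j of P — equals [uj]_S.
u1 = c1 + 0·c2 + c3, giving column 1 = [1, 0, 1]; repeating for each j gives P = [[1, -1, 0], [0, -1, 1], [1, -1, 2]].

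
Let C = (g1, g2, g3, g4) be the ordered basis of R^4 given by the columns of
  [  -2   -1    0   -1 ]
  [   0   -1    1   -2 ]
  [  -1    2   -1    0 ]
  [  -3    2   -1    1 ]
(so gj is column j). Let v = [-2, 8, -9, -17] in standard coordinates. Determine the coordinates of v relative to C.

Write v = c_1 g1 + ... + c_4 g4 and solve for the c_i.
Solving this 4x4 system gives c = (3, -2, 2, -2).
Check: 3g1 - 2g2 + 2g3 - 2g4 = [-2, 8, -9, -17].

[3, -2, 2, -2]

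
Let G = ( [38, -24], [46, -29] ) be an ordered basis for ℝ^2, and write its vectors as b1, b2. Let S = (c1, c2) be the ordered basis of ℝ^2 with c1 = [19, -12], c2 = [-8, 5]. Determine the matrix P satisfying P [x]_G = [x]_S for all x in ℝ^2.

Take x = bj: its G-coordinates are the j-th standard unit vector, so P e_j — column j of P — equals [bj]_S.
b1 = 2c1 + 0·c2, giving column 1 = [2, 0]; repeating for each j gives P = [[2, 2], [0, -1]].

[[2, 2], [0, -1]]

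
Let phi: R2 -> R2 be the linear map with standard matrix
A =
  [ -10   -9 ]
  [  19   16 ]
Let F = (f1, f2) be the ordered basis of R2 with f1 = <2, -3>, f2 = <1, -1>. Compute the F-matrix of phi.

[[3, -2], [1, 3]]

The j-th column of [phi]_F is [phi(fj)]_F.
phi(f1) = A f1 = <7, -10> = 3f1 + f2, so column 1 is <3, 1>.
Repeating for f2 and assembling the columns gives [[3, -2], [1, 3]].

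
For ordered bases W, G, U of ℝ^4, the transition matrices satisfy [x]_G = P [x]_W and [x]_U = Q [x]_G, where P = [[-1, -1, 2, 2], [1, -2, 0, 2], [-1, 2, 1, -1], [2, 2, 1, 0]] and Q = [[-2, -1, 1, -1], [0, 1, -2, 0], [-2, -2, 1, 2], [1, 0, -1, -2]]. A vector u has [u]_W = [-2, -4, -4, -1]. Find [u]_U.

[11, 22, -41, 37]

First [u]_G = P [u]_W = [-4, 4, -9, -16].
Then [u]_U = Q [u]_G = [11, 22, -41, 37].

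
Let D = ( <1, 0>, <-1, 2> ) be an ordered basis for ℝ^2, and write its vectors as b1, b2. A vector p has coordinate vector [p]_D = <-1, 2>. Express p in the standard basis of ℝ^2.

<-3, 4>

p = M [p]_D, where M has columns b1, b2.
Carrying out the matrix-vector product, p = <-3, 4>.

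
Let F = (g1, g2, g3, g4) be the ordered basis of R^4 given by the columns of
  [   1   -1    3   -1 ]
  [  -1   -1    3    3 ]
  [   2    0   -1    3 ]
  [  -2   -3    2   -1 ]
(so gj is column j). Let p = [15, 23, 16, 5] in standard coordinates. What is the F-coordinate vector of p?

[4, -3, 4, 4]

[p]_F is the unique c with M c = p, where M has columns g1, ..., g4.
Gaussian elimination on [M | p] yields c = (4, -3, 4, 4).
Check: 4g1 - 3g2 + 4g3 + 4g4 = [15, 23, 16, 5].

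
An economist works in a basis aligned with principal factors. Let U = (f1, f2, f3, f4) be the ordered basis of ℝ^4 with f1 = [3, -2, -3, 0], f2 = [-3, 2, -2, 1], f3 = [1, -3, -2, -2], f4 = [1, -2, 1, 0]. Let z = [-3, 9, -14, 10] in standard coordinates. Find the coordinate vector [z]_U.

We seek scalars with c_1 f1 + ... + c_4 f4 = z; equivalently solve M c = z where the columns of M are f1, ..., f4.
Solving this 4x4 system gives c = (4, 4, -3, 0).
Check: 4f1 + 4f2 - 3f3 + 0·f4 = [-3, 9, -14, 10].

[4, 4, -3, 0]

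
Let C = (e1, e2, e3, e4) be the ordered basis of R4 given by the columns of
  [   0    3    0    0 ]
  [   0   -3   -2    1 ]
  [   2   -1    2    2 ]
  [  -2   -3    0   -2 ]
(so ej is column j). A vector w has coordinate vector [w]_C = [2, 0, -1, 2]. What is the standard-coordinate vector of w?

[0, 4, 6, -8]

w = M [w]_C, where M has columns e1, ..., e4.
Carrying out the matrix-vector product, w = [0, 4, 6, -8].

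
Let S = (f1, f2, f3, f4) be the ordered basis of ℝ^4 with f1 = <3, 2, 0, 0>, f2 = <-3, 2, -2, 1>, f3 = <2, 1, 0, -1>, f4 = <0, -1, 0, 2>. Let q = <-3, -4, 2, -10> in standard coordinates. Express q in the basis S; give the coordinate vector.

<-4, -1, 3, -3>

We seek scalars with c_1 f1 + ... + c_4 f4 = q; equivalently solve M c = q where the columns of M are f1, ..., f4.
Solving this 4x4 system gives c = (-4, -1, 3, -3).
Check: -4f1 - f2 + 3f3 - 3f4 = <-3, -4, 2, -10>.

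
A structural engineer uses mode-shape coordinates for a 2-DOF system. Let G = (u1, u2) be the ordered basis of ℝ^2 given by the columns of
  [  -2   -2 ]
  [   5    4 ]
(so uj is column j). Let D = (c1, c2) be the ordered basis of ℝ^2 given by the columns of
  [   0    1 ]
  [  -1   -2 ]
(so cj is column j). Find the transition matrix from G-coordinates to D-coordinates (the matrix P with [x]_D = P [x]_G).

Take x = uj: its G-coordinates are the j-th standard unit vector, so P e_j — column j of P — equals [uj]_D.
u1 = -c1 - 2c2, giving column 1 = [-1, -2]; repeating for each j gives P = [[-1, 0], [-2, -2]].

[[-1, 0], [-2, -2]]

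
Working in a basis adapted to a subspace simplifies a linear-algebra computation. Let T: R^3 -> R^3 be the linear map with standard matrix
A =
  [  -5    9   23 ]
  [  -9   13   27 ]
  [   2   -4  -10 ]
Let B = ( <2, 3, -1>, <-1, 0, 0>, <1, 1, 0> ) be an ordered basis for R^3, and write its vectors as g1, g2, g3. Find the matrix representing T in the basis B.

[[-2, 2, 2], [2, 2, -2], [0, 3, -2]]

With P the matrix whose columns are g1, ..., g3, [T]_B = P^(-1) A P.
Column by column: T(g1) = A g1 = <-6, -6, 2>; its B-coordinates <-2, 2, 0> give column 1.
Continuing for each basis vector yields [T]_B = [[-2, 2, 2], [2, 2, -2], [0, 3, -2]].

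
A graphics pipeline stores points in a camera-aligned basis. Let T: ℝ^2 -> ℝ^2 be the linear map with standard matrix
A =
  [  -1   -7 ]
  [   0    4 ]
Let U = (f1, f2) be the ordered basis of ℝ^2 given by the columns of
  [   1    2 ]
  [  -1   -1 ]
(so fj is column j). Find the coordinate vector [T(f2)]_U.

Column 2 of [T]_U is the U-coordinate vector of T(f2).
In standard coordinates T(f2) = A f2 = (5, -4).
Converting to U: (5, -4) = 3f1 + f2, so the coordinate vector is (3, 1).

(3, 1)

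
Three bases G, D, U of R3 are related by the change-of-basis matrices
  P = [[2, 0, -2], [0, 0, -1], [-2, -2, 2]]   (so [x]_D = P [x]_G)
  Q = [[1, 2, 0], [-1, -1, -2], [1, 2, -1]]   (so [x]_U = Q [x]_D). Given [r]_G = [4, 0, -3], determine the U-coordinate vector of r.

[20, 11, 34]

Apply P to get D-coordinates [14, 3, -14], then Q to get U-coordinates.
The result is [r]_U = [20, 11, 34].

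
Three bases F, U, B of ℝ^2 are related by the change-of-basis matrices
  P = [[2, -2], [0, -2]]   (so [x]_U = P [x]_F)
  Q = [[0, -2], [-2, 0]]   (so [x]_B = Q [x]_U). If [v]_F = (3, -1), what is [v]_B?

(-4, -16)

First [v]_U = P [v]_F = (8, 2).
Then [v]_B = Q [v]_U = (-4, -16).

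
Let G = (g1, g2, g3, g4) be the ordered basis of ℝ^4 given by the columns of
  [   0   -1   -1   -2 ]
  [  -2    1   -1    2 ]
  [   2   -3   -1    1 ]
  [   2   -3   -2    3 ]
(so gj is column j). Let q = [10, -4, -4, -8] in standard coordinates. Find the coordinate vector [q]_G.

[1, 2, -4, -4]

[q]_G is the unique c with M c = q, where M has columns g1, ..., g4.
Solving this 4x4 system gives c = (1, 2, -4, -4).
Check: g1 + 2g2 - 4g3 - 4g4 = [10, -4, -4, -8].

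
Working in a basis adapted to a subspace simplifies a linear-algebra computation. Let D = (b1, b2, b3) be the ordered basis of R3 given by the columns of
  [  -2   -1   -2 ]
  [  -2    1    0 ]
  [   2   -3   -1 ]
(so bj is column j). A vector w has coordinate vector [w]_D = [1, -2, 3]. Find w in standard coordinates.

w = M [w]_D, where M has columns b1, ..., b3.
Carrying out the matrix-vector product, w = [-6, -4, 5].

[-6, -4, 5]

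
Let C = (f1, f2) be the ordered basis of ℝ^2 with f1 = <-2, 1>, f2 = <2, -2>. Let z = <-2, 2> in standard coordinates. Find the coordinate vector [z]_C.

<0, -1>

[z]_C is the unique c with M c = z, where M has columns f1, f2.
System: -2c_1 + 2c_2 = -2, c_1 - 2c_2 = 2; solving gives c_1 = 0, c_2 = -1.
Check: 0·f1 - f2 = <-2, 2>.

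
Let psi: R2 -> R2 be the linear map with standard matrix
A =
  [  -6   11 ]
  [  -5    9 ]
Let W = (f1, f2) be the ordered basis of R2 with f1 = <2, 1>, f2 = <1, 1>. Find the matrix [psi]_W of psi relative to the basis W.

[[0, 1], [-1, 3]]

The j-th column of [psi]_W is [psi(fj)]_W.
psi(f1) = A f1 = <-1, -1> = 0·f1 - f2, so column 1 is <0, -1>.
Repeating for f2 and assembling the columns gives [[0, 1], [-1, 3]].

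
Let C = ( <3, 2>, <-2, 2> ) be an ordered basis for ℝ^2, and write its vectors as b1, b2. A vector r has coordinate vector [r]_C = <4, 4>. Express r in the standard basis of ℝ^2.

The coordinates say r = 4b1 + 4b2; adding the scaled basis vectors gives <4, 16>.

<4, 16>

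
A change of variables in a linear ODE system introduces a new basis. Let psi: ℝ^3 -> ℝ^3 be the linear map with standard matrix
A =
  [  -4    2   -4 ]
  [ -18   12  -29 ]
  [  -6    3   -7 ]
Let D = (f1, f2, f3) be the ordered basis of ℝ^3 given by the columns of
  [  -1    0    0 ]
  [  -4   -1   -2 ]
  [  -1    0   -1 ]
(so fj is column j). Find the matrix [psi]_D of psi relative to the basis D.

[[0, 2, 0], [3, 2, -3], [-1, 1, -1]]

Let P have columns f1, ..., f3. Then [psi]_D = P^(-1) A P.
Here det P = -1, so P^(-1) is integer; computing A P first and then P^(-1)(A P) gives [[0, 2, 0], [3, 2, -3], [-1, 1, -1]].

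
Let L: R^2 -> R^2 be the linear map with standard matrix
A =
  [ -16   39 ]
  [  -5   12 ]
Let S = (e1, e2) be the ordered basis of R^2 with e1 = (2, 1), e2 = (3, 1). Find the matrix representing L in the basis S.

[[-1, 0], [3, -3]]

With P the matrix whose columns are e1, e2, [L]_S = P^(-1) A P.
Column by column: L(e1) = A e1 = (7, 2); its S-coordinates (-1, 3) give column 1.
Continuing for each basis vector yields [L]_S = [[-1, 0], [3, -3]].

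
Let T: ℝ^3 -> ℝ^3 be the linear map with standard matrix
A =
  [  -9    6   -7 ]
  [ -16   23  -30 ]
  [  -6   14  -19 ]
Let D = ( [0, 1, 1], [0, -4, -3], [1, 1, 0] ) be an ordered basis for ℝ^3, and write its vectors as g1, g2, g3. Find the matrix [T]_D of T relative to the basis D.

The j-th column of [T]_D is [T(gj)]_D.
T(g1) = A g1 = [-1, -7, -5] = -2g1 + g2 - g3, so column 1 is [-2, 1, -1].
Repeating for g2, g3 and assembling the columns gives [[-2, 1, 2], [1, 0, -2], [-1, -3, -3]].

[[-2, 1, 2], [1, 0, -2], [-1, -3, -3]]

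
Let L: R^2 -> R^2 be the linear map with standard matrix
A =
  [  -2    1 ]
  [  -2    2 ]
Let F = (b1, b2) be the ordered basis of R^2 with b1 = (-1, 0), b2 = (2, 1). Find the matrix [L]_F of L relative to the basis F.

[[2, -1], [2, -2]]

Let P have columns b1, b2. Then [L]_F = P^(-1) A P.
Here det P = -1, so P^(-1) is integer; computing A P first and then P^(-1)(A P) gives [[2, -1], [2, -2]].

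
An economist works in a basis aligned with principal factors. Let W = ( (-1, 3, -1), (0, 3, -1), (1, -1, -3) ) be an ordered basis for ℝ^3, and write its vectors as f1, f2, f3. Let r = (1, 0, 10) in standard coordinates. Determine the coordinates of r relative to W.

(-4, 3, -3)

We seek scalars with c_1 f1 + ... + c_3 f3 = r; equivalently solve M c = r where the columns of M are f1, ..., f3.
Row-reducing the augmented matrix [M | r] gives c = (-4, 3, -3).
Check: -4f1 + 3f2 - 3f3 = (1, 0, 10).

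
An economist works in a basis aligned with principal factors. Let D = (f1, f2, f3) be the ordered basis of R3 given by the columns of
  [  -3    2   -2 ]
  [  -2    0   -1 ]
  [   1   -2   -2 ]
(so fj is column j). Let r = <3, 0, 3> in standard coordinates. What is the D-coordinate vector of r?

[r]_D is the unique c with M c = r, where M has columns f1, ..., f3.
Gaussian elimination on [M | r] yields c = (1, 1, -2).
Check: f1 + f2 - 2f3 = <3, 0, 3>.

<1, 1, -2>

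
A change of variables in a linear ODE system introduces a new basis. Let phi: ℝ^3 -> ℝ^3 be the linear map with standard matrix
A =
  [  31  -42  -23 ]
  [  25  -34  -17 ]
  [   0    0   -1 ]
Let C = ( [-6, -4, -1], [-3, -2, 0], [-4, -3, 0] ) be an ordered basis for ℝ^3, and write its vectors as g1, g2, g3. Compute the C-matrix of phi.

[[-1, 0, 0], [-1, -1, 2], [1, 3, -2]]

Let P have columns g1, ..., g3. Then [phi]_C = P^(-1) A P.
Here det P = -1, so P^(-1) is integer; computing A P first and then P^(-1)(A P) gives [[-1, 0, 0], [-1, -1, 2], [1, 3, -2]].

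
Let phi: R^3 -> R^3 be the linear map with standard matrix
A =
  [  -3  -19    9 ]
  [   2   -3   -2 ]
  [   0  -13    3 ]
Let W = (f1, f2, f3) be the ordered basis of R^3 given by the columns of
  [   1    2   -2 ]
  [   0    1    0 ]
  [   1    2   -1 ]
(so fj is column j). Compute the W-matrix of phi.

The j-th column of [phi]_W is [phi(fj)]_W.
phi(f1) = A f1 = (6, 0, 3) = 0·f1 + 0·f2 - 3f3, so column 1 is (0, 0, -3).
Repeating for f2, f3 and assembling the columns gives [[0, -1, 1], [0, -3, -2], [-3, 0, 0]].

[[0, -1, 1], [0, -3, -2], [-3, 0, 0]]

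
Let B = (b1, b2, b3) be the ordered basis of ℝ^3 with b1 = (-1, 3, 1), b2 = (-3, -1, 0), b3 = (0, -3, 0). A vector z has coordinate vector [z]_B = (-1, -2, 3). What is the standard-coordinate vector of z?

By definition z = -b1 - 2b2 + 3b3.
Summing componentwise gives (7, -10, -1).

(7, -10, -1)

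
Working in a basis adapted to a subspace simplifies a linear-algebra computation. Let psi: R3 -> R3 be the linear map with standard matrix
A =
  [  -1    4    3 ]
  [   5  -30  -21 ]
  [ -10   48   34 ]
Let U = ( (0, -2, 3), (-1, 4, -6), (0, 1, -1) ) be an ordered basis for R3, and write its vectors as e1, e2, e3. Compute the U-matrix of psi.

[[1, 1, 3], [-1, 1, -1], [3, -1, 1]]

The j-th column of [psi]_U is [psi(ej)]_U.
psi(e1) = A e1 = (1, -3, 6) = e1 - e2 + 3e3, so column 1 is (1, -1, 3).
Repeating for e2, e3 and assembling the columns gives [[1, 1, 3], [-1, 1, -1], [3, -1, 1]].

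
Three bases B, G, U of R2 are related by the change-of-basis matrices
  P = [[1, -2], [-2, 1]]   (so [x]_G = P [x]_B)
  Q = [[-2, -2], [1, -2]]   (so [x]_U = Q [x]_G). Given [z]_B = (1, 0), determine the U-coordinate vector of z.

Composing the changes, [z]_U = Q P [z]_B.
Q P = [[2, 2], [5, -4]]; applying this to (1, 0) gives (2, 5).

(2, 5)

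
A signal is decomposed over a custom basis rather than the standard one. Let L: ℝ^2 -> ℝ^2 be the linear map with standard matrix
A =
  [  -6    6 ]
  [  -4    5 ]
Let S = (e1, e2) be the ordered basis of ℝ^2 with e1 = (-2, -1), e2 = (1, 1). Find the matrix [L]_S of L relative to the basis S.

[[-3, 1], [0, 2]]

Let P have columns e1, e2. Then [L]_S = P^(-1) A P.
Here det P = -1, so P^(-1) is integer; computing A P first and then P^(-1)(A P) gives [[-3, 1], [0, 2]].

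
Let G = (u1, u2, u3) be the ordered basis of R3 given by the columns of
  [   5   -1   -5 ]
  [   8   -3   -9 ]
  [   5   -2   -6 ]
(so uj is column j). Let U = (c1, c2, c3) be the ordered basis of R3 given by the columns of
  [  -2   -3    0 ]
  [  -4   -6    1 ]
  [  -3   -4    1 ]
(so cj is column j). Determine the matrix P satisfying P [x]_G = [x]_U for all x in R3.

Column j of P is [uj]_U, since P maps G-coordinates to U-coordinates.
Expressing u1 in U: u1 = -c1 - c2 - 2c3, so column 1 of P is [-1, -1, -2].
Doing the same for each uj gives P = [[-1, -1, 1], [-1, 1, 1], [-2, -1, 1]].

[[-1, -1, 1], [-1, 1, 1], [-2, -1, 1]]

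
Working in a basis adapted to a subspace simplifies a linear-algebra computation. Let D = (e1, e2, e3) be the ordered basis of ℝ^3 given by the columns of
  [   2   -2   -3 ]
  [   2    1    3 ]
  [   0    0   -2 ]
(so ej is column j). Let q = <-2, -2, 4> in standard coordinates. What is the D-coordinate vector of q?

Write q = c_1 e1 + ... + c_3 e3 and solve for the c_i.
Row-reducing the augmented matrix [M | q] gives c = (0, 4, -2).
Check: 0·e1 + 4e2 - 2e3 = <-2, -2, 4>.

<0, 4, -2>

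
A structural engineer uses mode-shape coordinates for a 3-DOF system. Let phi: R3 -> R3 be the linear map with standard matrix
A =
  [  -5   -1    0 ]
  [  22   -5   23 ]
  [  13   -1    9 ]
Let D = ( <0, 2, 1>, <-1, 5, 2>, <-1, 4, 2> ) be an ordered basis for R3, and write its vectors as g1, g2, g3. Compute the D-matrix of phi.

With P the matrix whose columns are g1, ..., g3, [phi]_D = P^(-1) A P.
Column by column: phi(g1) = A g1 = <-2, 13, 7>; its D-coordinates <3, -1, 3> give column 1.
Continuing for each basis vector yields [phi]_D = [[3, 0, 3], [-1, -1, 2], [3, 1, -3]].

[[3, 0, 3], [-1, -1, 2], [3, 1, -3]]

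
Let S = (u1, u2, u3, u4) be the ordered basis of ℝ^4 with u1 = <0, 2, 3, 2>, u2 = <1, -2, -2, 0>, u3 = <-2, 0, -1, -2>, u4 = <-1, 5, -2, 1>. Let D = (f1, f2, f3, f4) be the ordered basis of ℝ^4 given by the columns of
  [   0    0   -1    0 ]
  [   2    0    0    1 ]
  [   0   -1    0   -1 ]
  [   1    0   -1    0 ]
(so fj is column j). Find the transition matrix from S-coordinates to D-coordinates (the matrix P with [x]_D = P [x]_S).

Take x = uj: its S-coordinates are the j-th standard unit vector, so P e_j — column j of P — equals [uj]_D.
u1 = 2f1 - f2 + 0·f3 - 2f4, giving column 1 = <2, -1, 0, -2>; repeating for each j gives P = [[2, -1, 0, 2], [-1, 2, 1, 1], [0, -1, 2, 1], [-2, 0, 0, 1]].

[[2, -1, 0, 2], [-1, 2, 1, 1], [0, -1, 2, 1], [-2, 0, 0, 1]]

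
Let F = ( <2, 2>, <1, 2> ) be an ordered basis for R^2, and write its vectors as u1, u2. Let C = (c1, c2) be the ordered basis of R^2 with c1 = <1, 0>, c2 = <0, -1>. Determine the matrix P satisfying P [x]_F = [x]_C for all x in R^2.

[[2, 1], [-2, -2]]

Let M have columns uj and N have columns cj. Then for every x, N [x]_C = x = M [x]_F, so P = N^(-1) M.
Since det N = -1, N^(-1) has integer entries; multiplying gives P = [[2, 1], [-2, -2]].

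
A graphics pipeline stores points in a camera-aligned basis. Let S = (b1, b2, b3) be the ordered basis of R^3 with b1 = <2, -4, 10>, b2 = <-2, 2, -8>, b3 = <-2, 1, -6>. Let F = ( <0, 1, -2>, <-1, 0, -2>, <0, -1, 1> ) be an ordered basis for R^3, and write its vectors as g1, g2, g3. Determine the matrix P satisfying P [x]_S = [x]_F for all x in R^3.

[[-2, 2, 1], [-2, 2, 2], [2, 0, 0]]

Let M have columns bj and N have columns gj. Then for every x, N [x]_F = x = M [x]_S, so P = N^(-1) M.
Since det N = -1, N^(-1) has integer entries; multiplying gives P = [[-2, 2, 1], [-2, 2, 2], [2, 0, 0]].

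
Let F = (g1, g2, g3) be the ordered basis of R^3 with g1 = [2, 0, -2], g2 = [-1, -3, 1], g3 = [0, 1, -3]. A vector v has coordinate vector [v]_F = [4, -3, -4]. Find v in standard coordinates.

v = M [v]_F, where M has columns g1, ..., g3.
Carrying out the matrix-vector product, v = [11, 5, 1].

[11, 5, 1]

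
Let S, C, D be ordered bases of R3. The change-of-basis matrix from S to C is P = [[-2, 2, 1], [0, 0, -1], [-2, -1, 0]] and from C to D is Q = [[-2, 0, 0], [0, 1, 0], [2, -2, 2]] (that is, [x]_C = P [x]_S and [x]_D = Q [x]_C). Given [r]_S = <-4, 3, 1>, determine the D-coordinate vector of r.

<-30, -1, 42>

First [r]_C = P [r]_S = <15, -1, 5>.
Then [r]_D = Q [r]_C = <-30, -1, 42>.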